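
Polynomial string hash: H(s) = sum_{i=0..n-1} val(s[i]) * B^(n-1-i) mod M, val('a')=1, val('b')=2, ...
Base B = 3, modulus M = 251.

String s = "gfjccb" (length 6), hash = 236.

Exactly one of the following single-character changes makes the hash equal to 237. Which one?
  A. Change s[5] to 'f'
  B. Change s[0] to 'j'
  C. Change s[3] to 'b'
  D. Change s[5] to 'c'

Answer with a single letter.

Answer: D

Derivation:
Option A: s[5]='b'->'f', delta=(6-2)*3^0 mod 251 = 4, hash=236+4 mod 251 = 240
Option B: s[0]='g'->'j', delta=(10-7)*3^5 mod 251 = 227, hash=236+227 mod 251 = 212
Option C: s[3]='c'->'b', delta=(2-3)*3^2 mod 251 = 242, hash=236+242 mod 251 = 227
Option D: s[5]='b'->'c', delta=(3-2)*3^0 mod 251 = 1, hash=236+1 mod 251 = 237 <-- target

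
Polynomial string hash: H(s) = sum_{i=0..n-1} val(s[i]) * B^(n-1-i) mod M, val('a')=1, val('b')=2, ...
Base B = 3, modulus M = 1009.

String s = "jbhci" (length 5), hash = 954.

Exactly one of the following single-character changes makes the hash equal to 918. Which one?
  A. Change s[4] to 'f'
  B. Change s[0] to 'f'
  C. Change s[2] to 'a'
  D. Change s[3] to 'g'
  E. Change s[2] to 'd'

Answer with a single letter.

Option A: s[4]='i'->'f', delta=(6-9)*3^0 mod 1009 = 1006, hash=954+1006 mod 1009 = 951
Option B: s[0]='j'->'f', delta=(6-10)*3^4 mod 1009 = 685, hash=954+685 mod 1009 = 630
Option C: s[2]='h'->'a', delta=(1-8)*3^2 mod 1009 = 946, hash=954+946 mod 1009 = 891
Option D: s[3]='c'->'g', delta=(7-3)*3^1 mod 1009 = 12, hash=954+12 mod 1009 = 966
Option E: s[2]='h'->'d', delta=(4-8)*3^2 mod 1009 = 973, hash=954+973 mod 1009 = 918 <-- target

Answer: E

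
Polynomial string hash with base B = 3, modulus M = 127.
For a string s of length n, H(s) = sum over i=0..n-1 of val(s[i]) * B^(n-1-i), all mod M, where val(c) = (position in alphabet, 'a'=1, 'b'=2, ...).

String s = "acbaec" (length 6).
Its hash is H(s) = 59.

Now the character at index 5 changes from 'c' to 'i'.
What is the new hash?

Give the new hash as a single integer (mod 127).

val('c') = 3, val('i') = 9
Position k = 5, exponent = n-1-k = 0
B^0 mod M = 3^0 mod 127 = 1
Delta = (9 - 3) * 1 mod 127 = 6
New hash = (59 + 6) mod 127 = 65

Answer: 65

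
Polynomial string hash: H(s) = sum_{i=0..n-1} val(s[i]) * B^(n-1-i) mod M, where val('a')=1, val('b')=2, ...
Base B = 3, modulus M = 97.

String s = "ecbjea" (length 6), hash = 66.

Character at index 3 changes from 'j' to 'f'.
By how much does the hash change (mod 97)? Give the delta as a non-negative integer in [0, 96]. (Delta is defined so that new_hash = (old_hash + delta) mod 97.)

Delta formula: (val(new) - val(old)) * B^(n-1-k) mod M
  val('f') - val('j') = 6 - 10 = -4
  B^(n-1-k) = 3^2 mod 97 = 9
  Delta = -4 * 9 mod 97 = 61

Answer: 61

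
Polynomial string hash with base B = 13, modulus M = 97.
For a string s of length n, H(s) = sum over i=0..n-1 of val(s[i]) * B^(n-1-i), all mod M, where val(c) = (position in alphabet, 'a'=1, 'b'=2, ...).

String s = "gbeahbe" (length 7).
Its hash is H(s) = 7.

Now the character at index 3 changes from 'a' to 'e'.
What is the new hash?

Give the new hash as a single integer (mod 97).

Answer: 65

Derivation:
val('a') = 1, val('e') = 5
Position k = 3, exponent = n-1-k = 3
B^3 mod M = 13^3 mod 97 = 63
Delta = (5 - 1) * 63 mod 97 = 58
New hash = (7 + 58) mod 97 = 65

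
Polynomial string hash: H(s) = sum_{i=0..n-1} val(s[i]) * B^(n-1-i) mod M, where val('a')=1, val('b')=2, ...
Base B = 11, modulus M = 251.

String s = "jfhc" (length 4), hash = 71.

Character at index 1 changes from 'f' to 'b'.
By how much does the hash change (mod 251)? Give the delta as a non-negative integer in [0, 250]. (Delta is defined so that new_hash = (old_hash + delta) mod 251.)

Answer: 18

Derivation:
Delta formula: (val(new) - val(old)) * B^(n-1-k) mod M
  val('b') - val('f') = 2 - 6 = -4
  B^(n-1-k) = 11^2 mod 251 = 121
  Delta = -4 * 121 mod 251 = 18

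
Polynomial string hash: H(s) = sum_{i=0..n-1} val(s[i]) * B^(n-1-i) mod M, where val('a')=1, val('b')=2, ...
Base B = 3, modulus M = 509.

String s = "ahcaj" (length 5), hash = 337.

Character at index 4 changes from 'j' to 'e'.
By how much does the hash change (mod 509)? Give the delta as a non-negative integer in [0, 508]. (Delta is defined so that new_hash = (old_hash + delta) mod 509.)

Delta formula: (val(new) - val(old)) * B^(n-1-k) mod M
  val('e') - val('j') = 5 - 10 = -5
  B^(n-1-k) = 3^0 mod 509 = 1
  Delta = -5 * 1 mod 509 = 504

Answer: 504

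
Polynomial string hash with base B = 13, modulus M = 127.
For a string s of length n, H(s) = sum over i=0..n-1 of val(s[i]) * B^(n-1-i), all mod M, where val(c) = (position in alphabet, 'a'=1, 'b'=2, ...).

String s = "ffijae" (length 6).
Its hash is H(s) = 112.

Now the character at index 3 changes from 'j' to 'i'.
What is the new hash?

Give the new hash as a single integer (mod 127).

Answer: 70

Derivation:
val('j') = 10, val('i') = 9
Position k = 3, exponent = n-1-k = 2
B^2 mod M = 13^2 mod 127 = 42
Delta = (9 - 10) * 42 mod 127 = 85
New hash = (112 + 85) mod 127 = 70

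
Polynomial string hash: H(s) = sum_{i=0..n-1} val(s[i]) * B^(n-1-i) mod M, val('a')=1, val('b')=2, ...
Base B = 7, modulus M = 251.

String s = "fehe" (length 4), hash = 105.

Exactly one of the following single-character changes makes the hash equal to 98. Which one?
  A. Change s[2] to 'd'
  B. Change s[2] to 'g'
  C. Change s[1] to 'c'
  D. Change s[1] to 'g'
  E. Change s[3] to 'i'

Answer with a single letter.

Option A: s[2]='h'->'d', delta=(4-8)*7^1 mod 251 = 223, hash=105+223 mod 251 = 77
Option B: s[2]='h'->'g', delta=(7-8)*7^1 mod 251 = 244, hash=105+244 mod 251 = 98 <-- target
Option C: s[1]='e'->'c', delta=(3-5)*7^2 mod 251 = 153, hash=105+153 mod 251 = 7
Option D: s[1]='e'->'g', delta=(7-5)*7^2 mod 251 = 98, hash=105+98 mod 251 = 203
Option E: s[3]='e'->'i', delta=(9-5)*7^0 mod 251 = 4, hash=105+4 mod 251 = 109

Answer: B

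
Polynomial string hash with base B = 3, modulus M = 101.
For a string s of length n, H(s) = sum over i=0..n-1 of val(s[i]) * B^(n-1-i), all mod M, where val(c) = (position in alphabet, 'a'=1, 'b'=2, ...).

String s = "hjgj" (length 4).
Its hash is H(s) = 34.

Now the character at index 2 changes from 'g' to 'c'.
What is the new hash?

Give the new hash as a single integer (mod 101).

Answer: 22

Derivation:
val('g') = 7, val('c') = 3
Position k = 2, exponent = n-1-k = 1
B^1 mod M = 3^1 mod 101 = 3
Delta = (3 - 7) * 3 mod 101 = 89
New hash = (34 + 89) mod 101 = 22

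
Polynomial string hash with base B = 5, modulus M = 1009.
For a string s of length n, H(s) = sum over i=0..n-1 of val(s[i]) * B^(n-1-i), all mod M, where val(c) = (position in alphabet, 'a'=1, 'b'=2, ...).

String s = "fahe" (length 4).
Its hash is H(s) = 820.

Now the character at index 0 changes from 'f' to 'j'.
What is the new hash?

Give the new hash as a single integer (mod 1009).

Answer: 311

Derivation:
val('f') = 6, val('j') = 10
Position k = 0, exponent = n-1-k = 3
B^3 mod M = 5^3 mod 1009 = 125
Delta = (10 - 6) * 125 mod 1009 = 500
New hash = (820 + 500) mod 1009 = 311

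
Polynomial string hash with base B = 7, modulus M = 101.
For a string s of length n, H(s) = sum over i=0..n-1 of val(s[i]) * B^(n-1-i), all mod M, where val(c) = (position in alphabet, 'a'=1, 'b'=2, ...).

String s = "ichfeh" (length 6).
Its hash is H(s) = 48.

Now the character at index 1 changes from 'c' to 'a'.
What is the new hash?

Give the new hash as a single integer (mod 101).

val('c') = 3, val('a') = 1
Position k = 1, exponent = n-1-k = 4
B^4 mod M = 7^4 mod 101 = 78
Delta = (1 - 3) * 78 mod 101 = 46
New hash = (48 + 46) mod 101 = 94

Answer: 94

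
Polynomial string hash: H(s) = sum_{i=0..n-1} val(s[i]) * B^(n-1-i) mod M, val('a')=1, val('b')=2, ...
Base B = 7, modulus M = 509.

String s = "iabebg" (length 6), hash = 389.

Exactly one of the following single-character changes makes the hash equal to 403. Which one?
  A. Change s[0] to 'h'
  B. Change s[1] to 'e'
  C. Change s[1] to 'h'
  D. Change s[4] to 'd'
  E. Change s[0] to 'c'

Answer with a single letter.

Option A: s[0]='i'->'h', delta=(8-9)*7^5 mod 509 = 499, hash=389+499 mod 509 = 379
Option B: s[1]='a'->'e', delta=(5-1)*7^4 mod 509 = 442, hash=389+442 mod 509 = 322
Option C: s[1]='a'->'h', delta=(8-1)*7^4 mod 509 = 10, hash=389+10 mod 509 = 399
Option D: s[4]='b'->'d', delta=(4-2)*7^1 mod 509 = 14, hash=389+14 mod 509 = 403 <-- target
Option E: s[0]='i'->'c', delta=(3-9)*7^5 mod 509 = 449, hash=389+449 mod 509 = 329

Answer: D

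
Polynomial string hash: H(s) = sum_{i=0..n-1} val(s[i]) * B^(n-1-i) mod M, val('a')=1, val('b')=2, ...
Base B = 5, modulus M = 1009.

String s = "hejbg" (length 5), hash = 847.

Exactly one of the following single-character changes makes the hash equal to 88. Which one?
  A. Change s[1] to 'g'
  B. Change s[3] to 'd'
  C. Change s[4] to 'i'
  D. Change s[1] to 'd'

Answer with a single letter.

Option A: s[1]='e'->'g', delta=(7-5)*5^3 mod 1009 = 250, hash=847+250 mod 1009 = 88 <-- target
Option B: s[3]='b'->'d', delta=(4-2)*5^1 mod 1009 = 10, hash=847+10 mod 1009 = 857
Option C: s[4]='g'->'i', delta=(9-7)*5^0 mod 1009 = 2, hash=847+2 mod 1009 = 849
Option D: s[1]='e'->'d', delta=(4-5)*5^3 mod 1009 = 884, hash=847+884 mod 1009 = 722

Answer: A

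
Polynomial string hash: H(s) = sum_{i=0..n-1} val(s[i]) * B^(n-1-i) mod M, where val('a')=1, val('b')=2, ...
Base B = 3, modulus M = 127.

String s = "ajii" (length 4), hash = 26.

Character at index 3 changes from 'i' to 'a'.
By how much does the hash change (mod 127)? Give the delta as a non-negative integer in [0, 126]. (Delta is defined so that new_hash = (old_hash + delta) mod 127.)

Answer: 119

Derivation:
Delta formula: (val(new) - val(old)) * B^(n-1-k) mod M
  val('a') - val('i') = 1 - 9 = -8
  B^(n-1-k) = 3^0 mod 127 = 1
  Delta = -8 * 1 mod 127 = 119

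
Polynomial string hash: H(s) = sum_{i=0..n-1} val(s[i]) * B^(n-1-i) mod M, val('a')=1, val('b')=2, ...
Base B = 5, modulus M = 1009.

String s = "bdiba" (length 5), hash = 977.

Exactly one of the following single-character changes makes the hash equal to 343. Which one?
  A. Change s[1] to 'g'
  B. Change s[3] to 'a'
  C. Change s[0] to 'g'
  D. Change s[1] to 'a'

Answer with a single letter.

Answer: A

Derivation:
Option A: s[1]='d'->'g', delta=(7-4)*5^3 mod 1009 = 375, hash=977+375 mod 1009 = 343 <-- target
Option B: s[3]='b'->'a', delta=(1-2)*5^1 mod 1009 = 1004, hash=977+1004 mod 1009 = 972
Option C: s[0]='b'->'g', delta=(7-2)*5^4 mod 1009 = 98, hash=977+98 mod 1009 = 66
Option D: s[1]='d'->'a', delta=(1-4)*5^3 mod 1009 = 634, hash=977+634 mod 1009 = 602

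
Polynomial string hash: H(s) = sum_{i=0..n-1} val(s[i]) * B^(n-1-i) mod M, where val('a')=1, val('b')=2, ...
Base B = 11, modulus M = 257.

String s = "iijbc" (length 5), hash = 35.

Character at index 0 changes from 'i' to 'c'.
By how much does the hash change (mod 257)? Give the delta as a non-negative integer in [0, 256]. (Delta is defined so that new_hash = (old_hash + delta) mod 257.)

Delta formula: (val(new) - val(old)) * B^(n-1-k) mod M
  val('c') - val('i') = 3 - 9 = -6
  B^(n-1-k) = 11^4 mod 257 = 249
  Delta = -6 * 249 mod 257 = 48

Answer: 48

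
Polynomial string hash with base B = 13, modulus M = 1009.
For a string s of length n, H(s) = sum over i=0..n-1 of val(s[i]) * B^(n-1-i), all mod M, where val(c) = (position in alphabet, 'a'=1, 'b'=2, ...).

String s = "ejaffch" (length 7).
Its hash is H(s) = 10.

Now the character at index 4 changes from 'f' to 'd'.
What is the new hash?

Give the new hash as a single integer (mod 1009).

Answer: 681

Derivation:
val('f') = 6, val('d') = 4
Position k = 4, exponent = n-1-k = 2
B^2 mod M = 13^2 mod 1009 = 169
Delta = (4 - 6) * 169 mod 1009 = 671
New hash = (10 + 671) mod 1009 = 681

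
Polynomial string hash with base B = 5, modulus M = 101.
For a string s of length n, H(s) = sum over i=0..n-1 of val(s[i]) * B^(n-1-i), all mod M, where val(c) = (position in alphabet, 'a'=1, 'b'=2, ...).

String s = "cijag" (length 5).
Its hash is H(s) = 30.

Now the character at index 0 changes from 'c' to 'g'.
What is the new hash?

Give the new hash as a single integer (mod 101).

Answer: 5

Derivation:
val('c') = 3, val('g') = 7
Position k = 0, exponent = n-1-k = 4
B^4 mod M = 5^4 mod 101 = 19
Delta = (7 - 3) * 19 mod 101 = 76
New hash = (30 + 76) mod 101 = 5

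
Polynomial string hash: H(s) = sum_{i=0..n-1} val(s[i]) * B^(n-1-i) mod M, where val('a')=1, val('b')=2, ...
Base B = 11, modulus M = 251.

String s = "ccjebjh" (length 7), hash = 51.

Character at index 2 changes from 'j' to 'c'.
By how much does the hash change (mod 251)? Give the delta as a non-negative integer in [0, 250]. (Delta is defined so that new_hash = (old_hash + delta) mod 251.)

Answer: 172

Derivation:
Delta formula: (val(new) - val(old)) * B^(n-1-k) mod M
  val('c') - val('j') = 3 - 10 = -7
  B^(n-1-k) = 11^4 mod 251 = 83
  Delta = -7 * 83 mod 251 = 172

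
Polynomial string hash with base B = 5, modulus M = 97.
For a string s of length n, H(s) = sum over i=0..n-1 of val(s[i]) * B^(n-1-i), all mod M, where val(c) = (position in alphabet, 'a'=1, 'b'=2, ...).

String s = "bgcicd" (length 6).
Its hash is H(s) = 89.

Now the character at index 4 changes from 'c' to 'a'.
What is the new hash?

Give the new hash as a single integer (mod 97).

Answer: 79

Derivation:
val('c') = 3, val('a') = 1
Position k = 4, exponent = n-1-k = 1
B^1 mod M = 5^1 mod 97 = 5
Delta = (1 - 3) * 5 mod 97 = 87
New hash = (89 + 87) mod 97 = 79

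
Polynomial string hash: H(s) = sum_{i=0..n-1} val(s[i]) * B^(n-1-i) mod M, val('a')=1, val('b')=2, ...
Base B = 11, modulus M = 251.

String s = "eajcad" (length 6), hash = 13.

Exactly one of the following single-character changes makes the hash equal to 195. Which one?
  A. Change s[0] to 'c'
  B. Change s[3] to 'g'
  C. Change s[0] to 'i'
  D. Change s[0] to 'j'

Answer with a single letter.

Option A: s[0]='e'->'c', delta=(3-5)*11^5 mod 251 = 182, hash=13+182 mod 251 = 195 <-- target
Option B: s[3]='c'->'g', delta=(7-3)*11^2 mod 251 = 233, hash=13+233 mod 251 = 246
Option C: s[0]='e'->'i', delta=(9-5)*11^5 mod 251 = 138, hash=13+138 mod 251 = 151
Option D: s[0]='e'->'j', delta=(10-5)*11^5 mod 251 = 47, hash=13+47 mod 251 = 60

Answer: A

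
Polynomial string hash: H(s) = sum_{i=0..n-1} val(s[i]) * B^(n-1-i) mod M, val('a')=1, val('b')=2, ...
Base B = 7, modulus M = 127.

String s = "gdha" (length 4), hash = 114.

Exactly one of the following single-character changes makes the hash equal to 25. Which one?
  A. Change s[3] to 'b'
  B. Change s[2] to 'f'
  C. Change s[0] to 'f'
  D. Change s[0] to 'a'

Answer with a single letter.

Answer: C

Derivation:
Option A: s[3]='a'->'b', delta=(2-1)*7^0 mod 127 = 1, hash=114+1 mod 127 = 115
Option B: s[2]='h'->'f', delta=(6-8)*7^1 mod 127 = 113, hash=114+113 mod 127 = 100
Option C: s[0]='g'->'f', delta=(6-7)*7^3 mod 127 = 38, hash=114+38 mod 127 = 25 <-- target
Option D: s[0]='g'->'a', delta=(1-7)*7^3 mod 127 = 101, hash=114+101 mod 127 = 88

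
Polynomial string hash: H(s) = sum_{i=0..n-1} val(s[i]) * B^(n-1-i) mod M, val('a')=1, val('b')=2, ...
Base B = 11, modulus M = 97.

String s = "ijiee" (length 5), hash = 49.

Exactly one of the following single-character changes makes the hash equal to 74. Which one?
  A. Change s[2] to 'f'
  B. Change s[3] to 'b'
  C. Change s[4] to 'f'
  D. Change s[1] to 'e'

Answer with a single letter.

Answer: A

Derivation:
Option A: s[2]='i'->'f', delta=(6-9)*11^2 mod 97 = 25, hash=49+25 mod 97 = 74 <-- target
Option B: s[3]='e'->'b', delta=(2-5)*11^1 mod 97 = 64, hash=49+64 mod 97 = 16
Option C: s[4]='e'->'f', delta=(6-5)*11^0 mod 97 = 1, hash=49+1 mod 97 = 50
Option D: s[1]='j'->'e', delta=(5-10)*11^3 mod 97 = 38, hash=49+38 mod 97 = 87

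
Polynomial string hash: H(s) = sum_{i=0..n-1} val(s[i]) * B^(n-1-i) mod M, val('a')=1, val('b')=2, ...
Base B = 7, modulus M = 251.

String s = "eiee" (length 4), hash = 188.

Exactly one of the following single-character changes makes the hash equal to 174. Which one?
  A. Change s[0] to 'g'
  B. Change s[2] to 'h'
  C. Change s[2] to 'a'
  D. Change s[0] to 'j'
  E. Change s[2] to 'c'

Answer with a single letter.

Option A: s[0]='e'->'g', delta=(7-5)*7^3 mod 251 = 184, hash=188+184 mod 251 = 121
Option B: s[2]='e'->'h', delta=(8-5)*7^1 mod 251 = 21, hash=188+21 mod 251 = 209
Option C: s[2]='e'->'a', delta=(1-5)*7^1 mod 251 = 223, hash=188+223 mod 251 = 160
Option D: s[0]='e'->'j', delta=(10-5)*7^3 mod 251 = 209, hash=188+209 mod 251 = 146
Option E: s[2]='e'->'c', delta=(3-5)*7^1 mod 251 = 237, hash=188+237 mod 251 = 174 <-- target

Answer: E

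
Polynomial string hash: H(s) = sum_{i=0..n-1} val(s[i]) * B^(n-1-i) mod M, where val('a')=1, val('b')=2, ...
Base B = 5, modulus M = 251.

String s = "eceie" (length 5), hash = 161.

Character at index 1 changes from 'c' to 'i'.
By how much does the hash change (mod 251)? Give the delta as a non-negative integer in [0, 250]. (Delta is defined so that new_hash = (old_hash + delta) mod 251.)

Answer: 248

Derivation:
Delta formula: (val(new) - val(old)) * B^(n-1-k) mod M
  val('i') - val('c') = 9 - 3 = 6
  B^(n-1-k) = 5^3 mod 251 = 125
  Delta = 6 * 125 mod 251 = 248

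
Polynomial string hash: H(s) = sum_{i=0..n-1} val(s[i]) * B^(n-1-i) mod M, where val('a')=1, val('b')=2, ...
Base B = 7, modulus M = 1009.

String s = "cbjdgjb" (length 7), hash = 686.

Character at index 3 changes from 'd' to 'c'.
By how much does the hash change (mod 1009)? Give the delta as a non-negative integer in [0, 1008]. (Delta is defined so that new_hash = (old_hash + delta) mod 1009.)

Answer: 666

Derivation:
Delta formula: (val(new) - val(old)) * B^(n-1-k) mod M
  val('c') - val('d') = 3 - 4 = -1
  B^(n-1-k) = 7^3 mod 1009 = 343
  Delta = -1 * 343 mod 1009 = 666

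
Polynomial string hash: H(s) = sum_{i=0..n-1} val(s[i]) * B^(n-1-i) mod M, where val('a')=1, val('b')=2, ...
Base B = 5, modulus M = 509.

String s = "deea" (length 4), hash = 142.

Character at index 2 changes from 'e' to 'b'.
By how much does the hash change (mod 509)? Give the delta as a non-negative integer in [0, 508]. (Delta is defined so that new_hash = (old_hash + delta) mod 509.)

Answer: 494

Derivation:
Delta formula: (val(new) - val(old)) * B^(n-1-k) mod M
  val('b') - val('e') = 2 - 5 = -3
  B^(n-1-k) = 5^1 mod 509 = 5
  Delta = -3 * 5 mod 509 = 494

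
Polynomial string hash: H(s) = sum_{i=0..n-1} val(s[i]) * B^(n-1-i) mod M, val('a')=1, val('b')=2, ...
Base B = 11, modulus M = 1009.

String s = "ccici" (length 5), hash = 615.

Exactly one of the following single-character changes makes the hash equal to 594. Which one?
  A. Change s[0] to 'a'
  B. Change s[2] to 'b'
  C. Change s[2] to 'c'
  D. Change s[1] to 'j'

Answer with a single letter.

Option A: s[0]='c'->'a', delta=(1-3)*11^4 mod 1009 = 988, hash=615+988 mod 1009 = 594 <-- target
Option B: s[2]='i'->'b', delta=(2-9)*11^2 mod 1009 = 162, hash=615+162 mod 1009 = 777
Option C: s[2]='i'->'c', delta=(3-9)*11^2 mod 1009 = 283, hash=615+283 mod 1009 = 898
Option D: s[1]='c'->'j', delta=(10-3)*11^3 mod 1009 = 236, hash=615+236 mod 1009 = 851

Answer: A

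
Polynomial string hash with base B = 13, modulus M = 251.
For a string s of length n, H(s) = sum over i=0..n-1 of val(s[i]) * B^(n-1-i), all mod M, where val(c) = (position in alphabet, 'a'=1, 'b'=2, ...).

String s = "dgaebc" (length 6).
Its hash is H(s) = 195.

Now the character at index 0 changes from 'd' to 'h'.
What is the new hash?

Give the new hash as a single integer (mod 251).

val('d') = 4, val('h') = 8
Position k = 0, exponent = n-1-k = 5
B^5 mod M = 13^5 mod 251 = 64
Delta = (8 - 4) * 64 mod 251 = 5
New hash = (195 + 5) mod 251 = 200

Answer: 200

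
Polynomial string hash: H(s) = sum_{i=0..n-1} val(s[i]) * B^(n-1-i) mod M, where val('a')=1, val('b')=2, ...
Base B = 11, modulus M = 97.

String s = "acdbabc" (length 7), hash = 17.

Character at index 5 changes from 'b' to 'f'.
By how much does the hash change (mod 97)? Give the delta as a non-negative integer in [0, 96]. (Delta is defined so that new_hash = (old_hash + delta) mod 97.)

Answer: 44

Derivation:
Delta formula: (val(new) - val(old)) * B^(n-1-k) mod M
  val('f') - val('b') = 6 - 2 = 4
  B^(n-1-k) = 11^1 mod 97 = 11
  Delta = 4 * 11 mod 97 = 44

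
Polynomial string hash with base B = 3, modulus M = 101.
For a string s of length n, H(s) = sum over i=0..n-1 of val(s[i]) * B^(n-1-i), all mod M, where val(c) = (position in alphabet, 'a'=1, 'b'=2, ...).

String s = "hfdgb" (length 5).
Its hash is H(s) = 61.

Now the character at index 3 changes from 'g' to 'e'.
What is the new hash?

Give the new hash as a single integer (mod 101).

val('g') = 7, val('e') = 5
Position k = 3, exponent = n-1-k = 1
B^1 mod M = 3^1 mod 101 = 3
Delta = (5 - 7) * 3 mod 101 = 95
New hash = (61 + 95) mod 101 = 55

Answer: 55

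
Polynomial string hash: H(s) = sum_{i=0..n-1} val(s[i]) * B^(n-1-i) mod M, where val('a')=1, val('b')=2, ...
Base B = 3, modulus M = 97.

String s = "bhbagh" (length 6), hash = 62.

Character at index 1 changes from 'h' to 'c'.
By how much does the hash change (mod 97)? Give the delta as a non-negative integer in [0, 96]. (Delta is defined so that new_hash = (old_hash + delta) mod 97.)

Answer: 80

Derivation:
Delta formula: (val(new) - val(old)) * B^(n-1-k) mod M
  val('c') - val('h') = 3 - 8 = -5
  B^(n-1-k) = 3^4 mod 97 = 81
  Delta = -5 * 81 mod 97 = 80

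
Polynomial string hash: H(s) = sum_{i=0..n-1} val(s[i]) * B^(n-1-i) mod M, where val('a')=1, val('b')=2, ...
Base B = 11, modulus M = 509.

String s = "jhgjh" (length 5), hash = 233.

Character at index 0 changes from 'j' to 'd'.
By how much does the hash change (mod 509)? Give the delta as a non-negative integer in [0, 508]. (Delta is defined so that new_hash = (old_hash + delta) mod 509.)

Answer: 211

Derivation:
Delta formula: (val(new) - val(old)) * B^(n-1-k) mod M
  val('d') - val('j') = 4 - 10 = -6
  B^(n-1-k) = 11^4 mod 509 = 389
  Delta = -6 * 389 mod 509 = 211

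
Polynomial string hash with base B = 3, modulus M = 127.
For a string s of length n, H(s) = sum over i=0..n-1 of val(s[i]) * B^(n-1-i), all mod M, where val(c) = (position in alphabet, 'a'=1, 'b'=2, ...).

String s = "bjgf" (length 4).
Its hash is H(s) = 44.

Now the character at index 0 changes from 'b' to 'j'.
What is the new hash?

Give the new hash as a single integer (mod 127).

Answer: 6

Derivation:
val('b') = 2, val('j') = 10
Position k = 0, exponent = n-1-k = 3
B^3 mod M = 3^3 mod 127 = 27
Delta = (10 - 2) * 27 mod 127 = 89
New hash = (44 + 89) mod 127 = 6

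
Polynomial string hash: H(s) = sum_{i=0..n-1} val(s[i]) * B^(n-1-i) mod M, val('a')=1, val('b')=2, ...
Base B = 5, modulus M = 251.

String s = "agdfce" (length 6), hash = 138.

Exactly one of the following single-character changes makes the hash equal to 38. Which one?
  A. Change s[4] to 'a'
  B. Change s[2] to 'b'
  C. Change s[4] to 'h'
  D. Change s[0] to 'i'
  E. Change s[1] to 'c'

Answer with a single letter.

Option A: s[4]='c'->'a', delta=(1-3)*5^1 mod 251 = 241, hash=138+241 mod 251 = 128
Option B: s[2]='d'->'b', delta=(2-4)*5^3 mod 251 = 1, hash=138+1 mod 251 = 139
Option C: s[4]='c'->'h', delta=(8-3)*5^1 mod 251 = 25, hash=138+25 mod 251 = 163
Option D: s[0]='a'->'i', delta=(9-1)*5^5 mod 251 = 151, hash=138+151 mod 251 = 38 <-- target
Option E: s[1]='g'->'c', delta=(3-7)*5^4 mod 251 = 10, hash=138+10 mod 251 = 148

Answer: D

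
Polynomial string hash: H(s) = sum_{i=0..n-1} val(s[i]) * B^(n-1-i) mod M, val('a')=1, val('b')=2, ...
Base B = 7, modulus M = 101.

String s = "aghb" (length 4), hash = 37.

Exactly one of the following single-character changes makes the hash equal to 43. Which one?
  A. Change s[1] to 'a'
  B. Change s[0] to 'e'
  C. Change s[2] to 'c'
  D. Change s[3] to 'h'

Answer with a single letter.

Option A: s[1]='g'->'a', delta=(1-7)*7^2 mod 101 = 9, hash=37+9 mod 101 = 46
Option B: s[0]='a'->'e', delta=(5-1)*7^3 mod 101 = 59, hash=37+59 mod 101 = 96
Option C: s[2]='h'->'c', delta=(3-8)*7^1 mod 101 = 66, hash=37+66 mod 101 = 2
Option D: s[3]='b'->'h', delta=(8-2)*7^0 mod 101 = 6, hash=37+6 mod 101 = 43 <-- target

Answer: D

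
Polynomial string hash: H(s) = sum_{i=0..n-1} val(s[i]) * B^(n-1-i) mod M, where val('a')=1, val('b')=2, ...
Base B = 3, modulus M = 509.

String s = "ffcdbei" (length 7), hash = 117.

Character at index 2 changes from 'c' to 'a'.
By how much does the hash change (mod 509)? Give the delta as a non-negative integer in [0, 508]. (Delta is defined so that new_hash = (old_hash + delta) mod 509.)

Answer: 347

Derivation:
Delta formula: (val(new) - val(old)) * B^(n-1-k) mod M
  val('a') - val('c') = 1 - 3 = -2
  B^(n-1-k) = 3^4 mod 509 = 81
  Delta = -2 * 81 mod 509 = 347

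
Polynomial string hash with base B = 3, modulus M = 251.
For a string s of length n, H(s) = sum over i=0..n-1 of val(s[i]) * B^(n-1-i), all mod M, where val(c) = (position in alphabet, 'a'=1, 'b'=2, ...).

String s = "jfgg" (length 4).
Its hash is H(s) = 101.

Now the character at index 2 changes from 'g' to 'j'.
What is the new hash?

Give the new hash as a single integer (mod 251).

Answer: 110

Derivation:
val('g') = 7, val('j') = 10
Position k = 2, exponent = n-1-k = 1
B^1 mod M = 3^1 mod 251 = 3
Delta = (10 - 7) * 3 mod 251 = 9
New hash = (101 + 9) mod 251 = 110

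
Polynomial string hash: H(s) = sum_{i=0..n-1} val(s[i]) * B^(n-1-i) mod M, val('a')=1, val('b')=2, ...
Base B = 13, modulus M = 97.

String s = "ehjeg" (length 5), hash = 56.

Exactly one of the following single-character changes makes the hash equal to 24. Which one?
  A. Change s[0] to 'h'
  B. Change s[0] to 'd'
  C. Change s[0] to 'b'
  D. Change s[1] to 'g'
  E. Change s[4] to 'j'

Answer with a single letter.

Option A: s[0]='e'->'h', delta=(8-5)*13^4 mod 97 = 32, hash=56+32 mod 97 = 88
Option B: s[0]='e'->'d', delta=(4-5)*13^4 mod 97 = 54, hash=56+54 mod 97 = 13
Option C: s[0]='e'->'b', delta=(2-5)*13^4 mod 97 = 65, hash=56+65 mod 97 = 24 <-- target
Option D: s[1]='h'->'g', delta=(7-8)*13^3 mod 97 = 34, hash=56+34 mod 97 = 90
Option E: s[4]='g'->'j', delta=(10-7)*13^0 mod 97 = 3, hash=56+3 mod 97 = 59

Answer: C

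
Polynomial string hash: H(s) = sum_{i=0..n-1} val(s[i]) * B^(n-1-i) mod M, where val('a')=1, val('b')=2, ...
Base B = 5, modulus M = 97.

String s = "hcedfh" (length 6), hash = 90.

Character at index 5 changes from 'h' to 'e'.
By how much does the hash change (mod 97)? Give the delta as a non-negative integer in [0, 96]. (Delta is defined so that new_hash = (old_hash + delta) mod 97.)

Answer: 94

Derivation:
Delta formula: (val(new) - val(old)) * B^(n-1-k) mod M
  val('e') - val('h') = 5 - 8 = -3
  B^(n-1-k) = 5^0 mod 97 = 1
  Delta = -3 * 1 mod 97 = 94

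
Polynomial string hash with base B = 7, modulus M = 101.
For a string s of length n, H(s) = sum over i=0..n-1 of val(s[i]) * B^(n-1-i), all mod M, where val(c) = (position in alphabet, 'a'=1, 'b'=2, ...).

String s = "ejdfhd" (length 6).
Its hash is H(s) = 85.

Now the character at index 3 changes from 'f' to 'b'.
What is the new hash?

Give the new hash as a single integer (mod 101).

val('f') = 6, val('b') = 2
Position k = 3, exponent = n-1-k = 2
B^2 mod M = 7^2 mod 101 = 49
Delta = (2 - 6) * 49 mod 101 = 6
New hash = (85 + 6) mod 101 = 91

Answer: 91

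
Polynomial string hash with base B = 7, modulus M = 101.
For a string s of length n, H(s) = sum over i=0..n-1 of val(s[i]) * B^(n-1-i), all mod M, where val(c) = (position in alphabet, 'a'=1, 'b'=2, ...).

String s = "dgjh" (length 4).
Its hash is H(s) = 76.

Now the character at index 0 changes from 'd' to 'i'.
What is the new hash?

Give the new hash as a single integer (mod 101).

val('d') = 4, val('i') = 9
Position k = 0, exponent = n-1-k = 3
B^3 mod M = 7^3 mod 101 = 40
Delta = (9 - 4) * 40 mod 101 = 99
New hash = (76 + 99) mod 101 = 74

Answer: 74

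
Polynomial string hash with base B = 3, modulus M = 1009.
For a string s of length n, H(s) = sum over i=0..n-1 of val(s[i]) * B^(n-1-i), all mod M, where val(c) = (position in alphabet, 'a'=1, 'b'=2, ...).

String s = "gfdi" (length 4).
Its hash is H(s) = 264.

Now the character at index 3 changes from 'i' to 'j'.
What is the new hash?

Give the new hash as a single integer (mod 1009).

Answer: 265

Derivation:
val('i') = 9, val('j') = 10
Position k = 3, exponent = n-1-k = 0
B^0 mod M = 3^0 mod 1009 = 1
Delta = (10 - 9) * 1 mod 1009 = 1
New hash = (264 + 1) mod 1009 = 265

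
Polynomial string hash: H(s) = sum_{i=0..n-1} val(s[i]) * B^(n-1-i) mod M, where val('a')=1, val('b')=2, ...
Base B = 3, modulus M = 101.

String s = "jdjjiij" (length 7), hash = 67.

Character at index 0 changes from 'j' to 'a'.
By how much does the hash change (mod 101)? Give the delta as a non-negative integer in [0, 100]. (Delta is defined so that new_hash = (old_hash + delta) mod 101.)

Delta formula: (val(new) - val(old)) * B^(n-1-k) mod M
  val('a') - val('j') = 1 - 10 = -9
  B^(n-1-k) = 3^6 mod 101 = 22
  Delta = -9 * 22 mod 101 = 4

Answer: 4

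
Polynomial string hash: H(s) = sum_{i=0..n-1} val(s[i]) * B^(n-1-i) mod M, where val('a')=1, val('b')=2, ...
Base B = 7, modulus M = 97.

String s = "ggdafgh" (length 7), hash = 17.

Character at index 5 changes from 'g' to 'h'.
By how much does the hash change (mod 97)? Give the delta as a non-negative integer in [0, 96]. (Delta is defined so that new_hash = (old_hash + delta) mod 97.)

Answer: 7

Derivation:
Delta formula: (val(new) - val(old)) * B^(n-1-k) mod M
  val('h') - val('g') = 8 - 7 = 1
  B^(n-1-k) = 7^1 mod 97 = 7
  Delta = 1 * 7 mod 97 = 7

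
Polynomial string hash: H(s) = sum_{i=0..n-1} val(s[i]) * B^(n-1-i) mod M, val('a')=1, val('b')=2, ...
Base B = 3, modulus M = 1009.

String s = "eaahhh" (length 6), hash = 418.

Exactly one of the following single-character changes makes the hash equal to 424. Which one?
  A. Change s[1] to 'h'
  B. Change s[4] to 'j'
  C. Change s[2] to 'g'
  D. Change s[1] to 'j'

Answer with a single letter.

Answer: B

Derivation:
Option A: s[1]='a'->'h', delta=(8-1)*3^4 mod 1009 = 567, hash=418+567 mod 1009 = 985
Option B: s[4]='h'->'j', delta=(10-8)*3^1 mod 1009 = 6, hash=418+6 mod 1009 = 424 <-- target
Option C: s[2]='a'->'g', delta=(7-1)*3^3 mod 1009 = 162, hash=418+162 mod 1009 = 580
Option D: s[1]='a'->'j', delta=(10-1)*3^4 mod 1009 = 729, hash=418+729 mod 1009 = 138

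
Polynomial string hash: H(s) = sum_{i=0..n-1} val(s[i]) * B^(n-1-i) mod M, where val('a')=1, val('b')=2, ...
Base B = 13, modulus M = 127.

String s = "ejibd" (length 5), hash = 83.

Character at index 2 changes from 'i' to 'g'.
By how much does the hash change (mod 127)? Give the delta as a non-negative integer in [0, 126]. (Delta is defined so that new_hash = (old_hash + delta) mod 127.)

Delta formula: (val(new) - val(old)) * B^(n-1-k) mod M
  val('g') - val('i') = 7 - 9 = -2
  B^(n-1-k) = 13^2 mod 127 = 42
  Delta = -2 * 42 mod 127 = 43

Answer: 43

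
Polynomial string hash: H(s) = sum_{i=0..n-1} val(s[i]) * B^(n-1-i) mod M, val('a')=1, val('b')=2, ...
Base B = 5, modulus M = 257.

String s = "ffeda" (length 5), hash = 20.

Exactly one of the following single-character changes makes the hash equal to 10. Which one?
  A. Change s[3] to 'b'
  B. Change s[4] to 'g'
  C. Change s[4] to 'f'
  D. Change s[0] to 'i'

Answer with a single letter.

Option A: s[3]='d'->'b', delta=(2-4)*5^1 mod 257 = 247, hash=20+247 mod 257 = 10 <-- target
Option B: s[4]='a'->'g', delta=(7-1)*5^0 mod 257 = 6, hash=20+6 mod 257 = 26
Option C: s[4]='a'->'f', delta=(6-1)*5^0 mod 257 = 5, hash=20+5 mod 257 = 25
Option D: s[0]='f'->'i', delta=(9-6)*5^4 mod 257 = 76, hash=20+76 mod 257 = 96

Answer: A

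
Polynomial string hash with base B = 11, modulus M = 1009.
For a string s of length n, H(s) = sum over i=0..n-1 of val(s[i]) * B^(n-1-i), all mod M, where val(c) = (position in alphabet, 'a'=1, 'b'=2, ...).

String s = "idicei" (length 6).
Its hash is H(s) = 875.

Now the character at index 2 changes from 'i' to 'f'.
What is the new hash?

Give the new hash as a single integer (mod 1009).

Answer: 918

Derivation:
val('i') = 9, val('f') = 6
Position k = 2, exponent = n-1-k = 3
B^3 mod M = 11^3 mod 1009 = 322
Delta = (6 - 9) * 322 mod 1009 = 43
New hash = (875 + 43) mod 1009 = 918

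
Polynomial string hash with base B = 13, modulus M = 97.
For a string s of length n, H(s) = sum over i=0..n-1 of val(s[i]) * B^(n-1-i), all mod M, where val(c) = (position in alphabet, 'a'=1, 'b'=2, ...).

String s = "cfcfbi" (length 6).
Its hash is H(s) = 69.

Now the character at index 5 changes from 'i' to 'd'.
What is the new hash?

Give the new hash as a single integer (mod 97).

Answer: 64

Derivation:
val('i') = 9, val('d') = 4
Position k = 5, exponent = n-1-k = 0
B^0 mod M = 13^0 mod 97 = 1
Delta = (4 - 9) * 1 mod 97 = 92
New hash = (69 + 92) mod 97 = 64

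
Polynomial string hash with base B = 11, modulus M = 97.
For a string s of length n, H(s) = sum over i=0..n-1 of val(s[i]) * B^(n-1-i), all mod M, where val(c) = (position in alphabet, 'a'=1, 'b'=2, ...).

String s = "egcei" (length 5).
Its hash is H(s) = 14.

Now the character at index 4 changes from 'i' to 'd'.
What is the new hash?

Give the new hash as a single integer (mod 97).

Answer: 9

Derivation:
val('i') = 9, val('d') = 4
Position k = 4, exponent = n-1-k = 0
B^0 mod M = 11^0 mod 97 = 1
Delta = (4 - 9) * 1 mod 97 = 92
New hash = (14 + 92) mod 97 = 9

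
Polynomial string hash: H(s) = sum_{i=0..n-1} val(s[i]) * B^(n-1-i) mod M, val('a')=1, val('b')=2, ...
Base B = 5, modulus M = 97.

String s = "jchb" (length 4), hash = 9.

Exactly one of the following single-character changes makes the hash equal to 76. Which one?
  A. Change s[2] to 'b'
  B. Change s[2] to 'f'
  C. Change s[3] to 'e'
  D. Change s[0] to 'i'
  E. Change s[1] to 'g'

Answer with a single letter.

Answer: A

Derivation:
Option A: s[2]='h'->'b', delta=(2-8)*5^1 mod 97 = 67, hash=9+67 mod 97 = 76 <-- target
Option B: s[2]='h'->'f', delta=(6-8)*5^1 mod 97 = 87, hash=9+87 mod 97 = 96
Option C: s[3]='b'->'e', delta=(5-2)*5^0 mod 97 = 3, hash=9+3 mod 97 = 12
Option D: s[0]='j'->'i', delta=(9-10)*5^3 mod 97 = 69, hash=9+69 mod 97 = 78
Option E: s[1]='c'->'g', delta=(7-3)*5^2 mod 97 = 3, hash=9+3 mod 97 = 12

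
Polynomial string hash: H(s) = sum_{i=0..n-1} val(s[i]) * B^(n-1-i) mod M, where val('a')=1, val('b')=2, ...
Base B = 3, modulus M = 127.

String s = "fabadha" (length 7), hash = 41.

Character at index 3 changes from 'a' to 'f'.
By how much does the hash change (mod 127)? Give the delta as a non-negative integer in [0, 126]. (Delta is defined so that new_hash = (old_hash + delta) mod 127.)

Delta formula: (val(new) - val(old)) * B^(n-1-k) mod M
  val('f') - val('a') = 6 - 1 = 5
  B^(n-1-k) = 3^3 mod 127 = 27
  Delta = 5 * 27 mod 127 = 8

Answer: 8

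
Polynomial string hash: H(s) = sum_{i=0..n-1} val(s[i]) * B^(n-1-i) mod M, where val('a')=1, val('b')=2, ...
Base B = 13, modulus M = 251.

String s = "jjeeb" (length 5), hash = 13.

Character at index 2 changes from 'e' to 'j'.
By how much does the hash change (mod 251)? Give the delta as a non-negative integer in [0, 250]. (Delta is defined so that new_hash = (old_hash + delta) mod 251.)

Delta formula: (val(new) - val(old)) * B^(n-1-k) mod M
  val('j') - val('e') = 10 - 5 = 5
  B^(n-1-k) = 13^2 mod 251 = 169
  Delta = 5 * 169 mod 251 = 92

Answer: 92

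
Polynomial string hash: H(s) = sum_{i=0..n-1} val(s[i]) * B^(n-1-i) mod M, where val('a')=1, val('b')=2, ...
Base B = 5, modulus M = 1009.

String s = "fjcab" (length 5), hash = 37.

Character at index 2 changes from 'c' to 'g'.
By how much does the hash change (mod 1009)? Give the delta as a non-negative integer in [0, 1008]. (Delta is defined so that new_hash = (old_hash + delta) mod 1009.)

Answer: 100

Derivation:
Delta formula: (val(new) - val(old)) * B^(n-1-k) mod M
  val('g') - val('c') = 7 - 3 = 4
  B^(n-1-k) = 5^2 mod 1009 = 25
  Delta = 4 * 25 mod 1009 = 100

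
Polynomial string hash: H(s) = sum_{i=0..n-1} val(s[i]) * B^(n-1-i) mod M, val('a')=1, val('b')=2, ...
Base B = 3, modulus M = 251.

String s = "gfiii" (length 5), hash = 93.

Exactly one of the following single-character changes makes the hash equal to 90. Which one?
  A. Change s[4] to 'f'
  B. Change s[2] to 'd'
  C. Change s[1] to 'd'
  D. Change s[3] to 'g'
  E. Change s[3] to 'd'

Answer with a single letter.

Option A: s[4]='i'->'f', delta=(6-9)*3^0 mod 251 = 248, hash=93+248 mod 251 = 90 <-- target
Option B: s[2]='i'->'d', delta=(4-9)*3^2 mod 251 = 206, hash=93+206 mod 251 = 48
Option C: s[1]='f'->'d', delta=(4-6)*3^3 mod 251 = 197, hash=93+197 mod 251 = 39
Option D: s[3]='i'->'g', delta=(7-9)*3^1 mod 251 = 245, hash=93+245 mod 251 = 87
Option E: s[3]='i'->'d', delta=(4-9)*3^1 mod 251 = 236, hash=93+236 mod 251 = 78

Answer: A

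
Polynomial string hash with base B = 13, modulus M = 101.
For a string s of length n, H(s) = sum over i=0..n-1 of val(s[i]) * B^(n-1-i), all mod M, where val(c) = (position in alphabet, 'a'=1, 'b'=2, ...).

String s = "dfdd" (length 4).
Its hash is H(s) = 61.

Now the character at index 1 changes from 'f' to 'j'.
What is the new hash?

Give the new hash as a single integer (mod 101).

Answer: 30

Derivation:
val('f') = 6, val('j') = 10
Position k = 1, exponent = n-1-k = 2
B^2 mod M = 13^2 mod 101 = 68
Delta = (10 - 6) * 68 mod 101 = 70
New hash = (61 + 70) mod 101 = 30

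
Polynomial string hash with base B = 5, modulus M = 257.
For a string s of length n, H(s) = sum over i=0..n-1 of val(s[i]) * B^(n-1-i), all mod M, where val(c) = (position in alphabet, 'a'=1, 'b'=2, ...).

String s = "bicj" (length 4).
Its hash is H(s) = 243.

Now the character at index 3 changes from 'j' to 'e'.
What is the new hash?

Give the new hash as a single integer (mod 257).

Answer: 238

Derivation:
val('j') = 10, val('e') = 5
Position k = 3, exponent = n-1-k = 0
B^0 mod M = 5^0 mod 257 = 1
Delta = (5 - 10) * 1 mod 257 = 252
New hash = (243 + 252) mod 257 = 238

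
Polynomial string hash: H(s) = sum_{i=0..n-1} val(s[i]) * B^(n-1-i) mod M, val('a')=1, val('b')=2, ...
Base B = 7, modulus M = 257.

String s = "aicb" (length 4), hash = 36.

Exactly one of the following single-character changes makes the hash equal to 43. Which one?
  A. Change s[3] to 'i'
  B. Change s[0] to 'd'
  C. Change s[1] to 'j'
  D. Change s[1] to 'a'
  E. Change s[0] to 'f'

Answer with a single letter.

Answer: A

Derivation:
Option A: s[3]='b'->'i', delta=(9-2)*7^0 mod 257 = 7, hash=36+7 mod 257 = 43 <-- target
Option B: s[0]='a'->'d', delta=(4-1)*7^3 mod 257 = 1, hash=36+1 mod 257 = 37
Option C: s[1]='i'->'j', delta=(10-9)*7^2 mod 257 = 49, hash=36+49 mod 257 = 85
Option D: s[1]='i'->'a', delta=(1-9)*7^2 mod 257 = 122, hash=36+122 mod 257 = 158
Option E: s[0]='a'->'f', delta=(6-1)*7^3 mod 257 = 173, hash=36+173 mod 257 = 209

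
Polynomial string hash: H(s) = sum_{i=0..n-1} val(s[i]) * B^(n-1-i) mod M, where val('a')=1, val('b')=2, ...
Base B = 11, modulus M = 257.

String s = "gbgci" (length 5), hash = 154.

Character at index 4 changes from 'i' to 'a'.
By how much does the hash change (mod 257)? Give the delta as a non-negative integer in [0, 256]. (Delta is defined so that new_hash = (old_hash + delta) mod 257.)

Delta formula: (val(new) - val(old)) * B^(n-1-k) mod M
  val('a') - val('i') = 1 - 9 = -8
  B^(n-1-k) = 11^0 mod 257 = 1
  Delta = -8 * 1 mod 257 = 249

Answer: 249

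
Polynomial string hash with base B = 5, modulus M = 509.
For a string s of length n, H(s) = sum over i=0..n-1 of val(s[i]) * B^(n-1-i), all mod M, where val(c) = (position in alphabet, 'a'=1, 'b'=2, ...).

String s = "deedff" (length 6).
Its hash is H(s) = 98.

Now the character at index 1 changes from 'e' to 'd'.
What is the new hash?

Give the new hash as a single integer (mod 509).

val('e') = 5, val('d') = 4
Position k = 1, exponent = n-1-k = 4
B^4 mod M = 5^4 mod 509 = 116
Delta = (4 - 5) * 116 mod 509 = 393
New hash = (98 + 393) mod 509 = 491

Answer: 491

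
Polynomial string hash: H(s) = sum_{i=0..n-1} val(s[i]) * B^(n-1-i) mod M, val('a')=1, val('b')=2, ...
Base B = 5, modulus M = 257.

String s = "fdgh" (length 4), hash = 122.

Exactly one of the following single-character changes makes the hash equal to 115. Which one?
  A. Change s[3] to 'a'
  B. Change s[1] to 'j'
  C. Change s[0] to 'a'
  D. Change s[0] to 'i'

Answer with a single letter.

Answer: A

Derivation:
Option A: s[3]='h'->'a', delta=(1-8)*5^0 mod 257 = 250, hash=122+250 mod 257 = 115 <-- target
Option B: s[1]='d'->'j', delta=(10-4)*5^2 mod 257 = 150, hash=122+150 mod 257 = 15
Option C: s[0]='f'->'a', delta=(1-6)*5^3 mod 257 = 146, hash=122+146 mod 257 = 11
Option D: s[0]='f'->'i', delta=(9-6)*5^3 mod 257 = 118, hash=122+118 mod 257 = 240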